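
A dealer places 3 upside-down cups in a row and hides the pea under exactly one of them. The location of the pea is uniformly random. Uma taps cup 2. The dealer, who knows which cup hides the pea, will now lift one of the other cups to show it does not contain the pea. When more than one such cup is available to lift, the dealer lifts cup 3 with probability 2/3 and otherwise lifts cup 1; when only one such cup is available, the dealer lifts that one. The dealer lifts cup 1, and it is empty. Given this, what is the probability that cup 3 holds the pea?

Condition on the true location of the pea.
If it is under cup 1 (prior 1/3): the dealer opened cup 1, so this case is ruled out; weight (1/3)·0 = 0.
If it is under cup 2 (prior 1/3): cup 3 is available but not opened, probability 1/3; weight (1/3)·(1/3) = 1/9.
If it is under cup 3 (prior 1/3): only cup 1 is available, probability 1; weight (1/3)·1 = 1/3.
The weights sum to 4/9.
So P(the pea under cup 3 | the dealer opened cup 1) = (1/3) / (4/9) = 3/4.

3/4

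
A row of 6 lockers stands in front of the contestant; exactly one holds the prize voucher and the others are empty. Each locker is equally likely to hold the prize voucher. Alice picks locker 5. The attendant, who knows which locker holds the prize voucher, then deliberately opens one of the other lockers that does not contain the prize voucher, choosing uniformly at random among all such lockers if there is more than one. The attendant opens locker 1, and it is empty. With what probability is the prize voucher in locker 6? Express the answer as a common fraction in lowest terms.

5/24

Condition on the true location of the prize voucher.
If it is in locker 1 (prior 1/6): the attendant opened locker 1, so this case is ruled out; weight (1/6)·0 = 0.
If it is in any of lockers 2, 3, 4, and 6 (prior 1/6 each): the attendant has 4 equally likely choices, so probability 1/4; weight (1/6)·(1/4) = 1/24 each.
If it is in locker 5 (prior 1/6): the attendant has 5 equally likely choices, so probability 1/5; weight (1/6)·(1/5) = 1/30.
The weights sum to 1/5.
So P(the prize voucher in locker 6 | the attendant opened locker 1) = (1/24) / (1/5) = 5/24.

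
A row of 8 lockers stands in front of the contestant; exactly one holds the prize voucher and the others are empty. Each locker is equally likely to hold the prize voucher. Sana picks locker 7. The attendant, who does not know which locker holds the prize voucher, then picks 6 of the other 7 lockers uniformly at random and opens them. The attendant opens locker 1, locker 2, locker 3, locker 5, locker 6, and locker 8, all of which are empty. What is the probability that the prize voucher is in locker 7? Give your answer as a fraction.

1/2

Apply Bayes' rule, conditioning on where the prize voucher actually is.
If it is in any of lockers 1, 2, 3, 5, 6, and 8 (prior 1/8 each): that locker was opened and seen not to hold the prize — ruled out; weight (1/8)·0 = 0 each.
If it is in either of lockers 4 and 7 (prior 1/8 each): the attendant picks exactly this set with probability 1/7 regardless, and none is the prize; weight (1/8)·(1/7) = 1/56 each.
The weights sum to 1/28.
So P(the prize voucher in locker 7 | the attendant opened locker 1, locker 2, locker 3, locker 5, locker 6, and locker 8) = (1/56) / (1/28) = 1/2.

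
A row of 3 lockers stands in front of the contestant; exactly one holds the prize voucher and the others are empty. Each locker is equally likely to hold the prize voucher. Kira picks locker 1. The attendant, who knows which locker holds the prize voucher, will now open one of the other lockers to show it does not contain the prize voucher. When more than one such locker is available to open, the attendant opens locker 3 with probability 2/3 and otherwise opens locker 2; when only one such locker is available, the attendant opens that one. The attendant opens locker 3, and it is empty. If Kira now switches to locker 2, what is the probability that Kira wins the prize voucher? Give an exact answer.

3/5

Condition on the true location of the prize voucher.
If it is in locker 1 (prior 1/3): locker 3 is available, opened with probability 2/3; weight (1/3)·(2/3) = 2/9.
If it is in locker 2 (prior 1/3): only locker 3 is available, probability 1; weight (1/3)·1 = 1/3.
If it is in locker 3 (prior 1/3): the attendant opened locker 3, so this case is ruled out; weight (1/3)·0 = 0.
The weights sum to 5/9.
So P(the prize voucher in locker 2 | the attendant opened locker 3) = (1/3) / (5/9) = 3/5.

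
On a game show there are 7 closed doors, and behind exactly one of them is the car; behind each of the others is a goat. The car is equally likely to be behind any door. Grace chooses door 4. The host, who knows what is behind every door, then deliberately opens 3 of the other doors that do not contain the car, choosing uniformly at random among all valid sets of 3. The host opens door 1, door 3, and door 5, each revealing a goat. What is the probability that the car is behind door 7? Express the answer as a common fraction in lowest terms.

2/7

Condition on the true location of the car.
If it is behind any of doors 1, 3, and 5 (prior 1/7 each): that door was opened and seen not to hold the prize — ruled out; weight (1/7)·0 = 0 each.
If it is behind any of doors 2, 6, and 7 (prior 1/7 each): the host has 10 equally likely choices, so probability 1/10; weight (1/7)·(1/10) = 1/70 each.
If it is behind door 4 (prior 1/7): the host has 20 equally likely choices, so probability 1/20; weight (1/7)·(1/20) = 1/140.
The weights sum to 1/20.
So P(the car behind door 7 | the host opened door 1, door 3, and door 5) = (1/70) / (1/20) = 2/7.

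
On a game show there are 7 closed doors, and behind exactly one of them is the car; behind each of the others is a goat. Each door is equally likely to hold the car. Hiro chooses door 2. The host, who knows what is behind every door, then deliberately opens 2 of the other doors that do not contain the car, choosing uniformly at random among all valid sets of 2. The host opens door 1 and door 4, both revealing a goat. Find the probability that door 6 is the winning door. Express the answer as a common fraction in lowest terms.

Apply Bayes' rule, conditioning on where the car actually is.
If it is behind either of doors 1 and 4 (prior 1/7 each): that door was opened and seen not to hold the prize — ruled out; weight (1/7)·0 = 0 each.
If it is behind door 2 (prior 1/7): the host has 15 equally likely choices, so probability 1/15; weight (1/7)·(1/15) = 1/105.
If it is behind any of doors 3, 5, 6, and 7 (prior 1/7 each): the host has 10 equally likely choices, so probability 1/10; weight (1/7)·(1/10) = 1/70 each.
The weights sum to 1/15.
So P(the car behind door 6 | the host opened door 1 and door 4) = (1/70) / (1/15) = 3/14.

3/14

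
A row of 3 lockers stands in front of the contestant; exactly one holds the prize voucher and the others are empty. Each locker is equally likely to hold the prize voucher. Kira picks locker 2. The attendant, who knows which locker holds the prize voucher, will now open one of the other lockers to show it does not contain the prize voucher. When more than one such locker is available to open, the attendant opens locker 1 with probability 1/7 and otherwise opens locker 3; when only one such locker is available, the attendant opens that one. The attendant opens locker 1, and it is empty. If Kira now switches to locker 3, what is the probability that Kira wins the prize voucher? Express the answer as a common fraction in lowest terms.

7/8

Apply Bayes' rule, conditioning on where the prize voucher actually is.
If it is in locker 1 (prior 1/3): the attendant opened locker 1, so this case is ruled out; weight (1/3)·0 = 0.
If it is in locker 2 (prior 1/3): locker 1 is available, opened with probability 1/7; weight (1/3)·(1/7) = 1/21.
If it is in locker 3 (prior 1/3): only locker 1 is available, probability 1; weight (1/3)·1 = 1/3.
The weights sum to 8/21.
So P(the prize voucher in locker 3 | the attendant opened locker 1) = (1/3) / (8/21) = 7/8.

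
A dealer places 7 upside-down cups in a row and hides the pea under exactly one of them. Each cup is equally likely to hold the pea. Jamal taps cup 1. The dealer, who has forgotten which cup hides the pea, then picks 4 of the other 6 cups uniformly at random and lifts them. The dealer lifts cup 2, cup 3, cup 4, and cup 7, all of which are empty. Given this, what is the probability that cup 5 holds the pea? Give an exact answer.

Consider each possible location of the pea in turn.
If it is under any of cups 1, 5, and 6 (prior 1/7 each): the dealer picks exactly this set with probability 1/15 regardless, and none is the prize; weight (1/7)·(1/15) = 1/105 each.
If it is under any of cups 2, 3, 4, and 7 (prior 1/7 each): that cup was opened and seen not to hold the prize — ruled out; weight (1/7)·0 = 0 each.
The weights sum to 1/35.
So P(the pea under cup 5 | the dealer opened cup 2, cup 3, cup 4, and cup 7) = (1/105) / (1/35) = 1/3.

1/3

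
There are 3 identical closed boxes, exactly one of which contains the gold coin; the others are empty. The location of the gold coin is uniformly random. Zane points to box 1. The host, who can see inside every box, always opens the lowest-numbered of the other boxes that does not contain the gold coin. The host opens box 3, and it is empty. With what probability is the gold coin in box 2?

1

Consider each possible location of the gold coin in turn.
If it is in box 1 (prior 1/3): the host would have opened box 2 instead, probability 0; weight (1/3)·0 = 0.
If it is in box 2 (prior 1/3): box 3 is the lowest-numbered option available, probability 1; weight (1/3)·1 = 1/3.
If it is in box 3 (prior 1/3): the host opened box 3, so this case is ruled out; weight (1/3)·0 = 0.
The weights sum to 1/3.
So P(the gold coin in box 2 | the host opened box 3) = (1/3) / (1/3) = 1.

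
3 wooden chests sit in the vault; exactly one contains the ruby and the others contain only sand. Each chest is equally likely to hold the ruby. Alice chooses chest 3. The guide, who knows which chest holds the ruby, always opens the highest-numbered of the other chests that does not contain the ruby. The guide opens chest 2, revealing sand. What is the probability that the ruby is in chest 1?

1/2

Condition on the true location of the ruby.
If it is in either of chests 1 and 3 (prior 1/3 each): chest 2 is the highest-numbered option available, probability 1; weight (1/3)·1 = 1/3 each.
If it is in chest 2 (prior 1/3): the guide opened chest 2, so this case is ruled out; weight (1/3)·0 = 0.
The weights sum to 2/3.
So P(the ruby in chest 1 | the guide opened chest 2) = (1/3) / (2/3) = 1/2.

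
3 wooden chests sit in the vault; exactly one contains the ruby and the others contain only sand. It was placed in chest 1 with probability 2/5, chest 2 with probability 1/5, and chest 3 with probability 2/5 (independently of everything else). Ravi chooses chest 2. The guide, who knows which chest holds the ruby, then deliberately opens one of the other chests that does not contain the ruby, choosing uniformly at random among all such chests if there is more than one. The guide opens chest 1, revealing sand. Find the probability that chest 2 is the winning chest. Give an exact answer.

Condition on the true location of the ruby.
If it is in chest 1 (prior 2/5): the guide opened chest 1, so this case is ruled out; weight (2/5)·0 = 0.
If it is in chest 2 (prior 1/5): the guide has 2 equally likely choices, so probability 1/2; weight (1/5)·(1/2) = 1/10.
If it is in chest 3 (prior 2/5): the guide has no choice, probability 1; weight (2/5)·1 = 2/5.
The weights sum to 1/2.
So P(the ruby in chest 2 | the guide opened chest 1) = (1/10) / (1/2) = 1/5.

1/5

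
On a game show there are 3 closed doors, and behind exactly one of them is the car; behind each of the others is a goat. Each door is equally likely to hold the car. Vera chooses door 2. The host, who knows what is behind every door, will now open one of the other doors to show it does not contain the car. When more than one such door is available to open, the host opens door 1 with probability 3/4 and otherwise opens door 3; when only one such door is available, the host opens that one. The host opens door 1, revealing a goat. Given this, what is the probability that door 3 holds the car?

Apply Bayes' rule, conditioning on where the car actually is.
If it is behind door 1 (prior 1/3): the host opened door 1, so this case is ruled out; weight (1/3)·0 = 0.
If it is behind door 2 (prior 1/3): door 1 is available, opened with probability 3/4; weight (1/3)·(3/4) = 1/4.
If it is behind door 3 (prior 1/3): only door 1 is available, probability 1; weight (1/3)·1 = 1/3.
The weights sum to 7/12.
So P(the car behind door 3 | the host opened door 1) = (1/3) / (7/12) = 4/7.

4/7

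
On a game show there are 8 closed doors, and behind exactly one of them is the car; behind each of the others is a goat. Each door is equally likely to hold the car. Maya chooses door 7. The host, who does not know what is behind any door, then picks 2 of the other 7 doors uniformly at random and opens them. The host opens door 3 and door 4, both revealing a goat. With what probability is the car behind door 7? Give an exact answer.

1/6

Apply Bayes' rule, conditioning on where the car actually is.
If it is behind any of doors 1, 2, 5, 6, 7, and 8 (prior 1/8 each): the host picks exactly this set with probability 1/21 regardless, and none is the prize; weight (1/8)·(1/21) = 1/168 each.
If it is behind either of doors 3 and 4 (prior 1/8 each): that door was opened and seen not to hold the prize — ruled out; weight (1/8)·0 = 0 each.
The weights sum to 1/28.
So P(the car behind door 7 | the host opened door 3 and door 4) = (1/168) / (1/28) = 1/6.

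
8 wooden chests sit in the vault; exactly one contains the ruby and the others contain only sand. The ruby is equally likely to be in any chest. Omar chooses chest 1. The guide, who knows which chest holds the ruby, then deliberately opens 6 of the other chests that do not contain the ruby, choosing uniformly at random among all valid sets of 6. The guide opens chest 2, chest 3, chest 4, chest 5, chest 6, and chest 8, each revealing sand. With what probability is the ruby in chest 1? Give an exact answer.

Consider each possible location of the ruby in turn.
If it is in chest 1 (prior 1/8): the guide has 7 equally likely choices, so probability 1/7; weight (1/8)·(1/7) = 1/56.
If it is in any of chests 2, 3, 4, 5, 6, and 8 (prior 1/8 each): that chest was opened and seen not to hold the prize — ruled out; weight (1/8)·0 = 0 each.
If it is in chest 7 (prior 1/8): the guide has no choice, probability 1; weight (1/8)·1 = 1/8.
The weights sum to 1/7.
So P(the ruby in chest 1 | the guide opened chest 2, chest 3, chest 4, chest 5, chest 6, and chest 8) = (1/56) / (1/7) = 1/8.

1/8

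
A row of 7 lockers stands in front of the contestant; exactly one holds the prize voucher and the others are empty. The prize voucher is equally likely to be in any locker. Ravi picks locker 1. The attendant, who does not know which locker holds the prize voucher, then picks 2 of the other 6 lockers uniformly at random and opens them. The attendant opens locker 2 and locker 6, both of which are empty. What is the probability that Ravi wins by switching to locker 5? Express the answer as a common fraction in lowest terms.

1/5

Consider each possible location of the prize voucher in turn.
If it is in any of lockers 1, 3, 4, 5, and 7 (prior 1/7 each): the attendant picks exactly this set with probability 1/15 regardless, and none is the prize; weight (1/7)·(1/15) = 1/105 each.
If it is in either of lockers 2 and 6 (prior 1/7 each): that locker was opened and seen not to hold the prize — ruled out; weight (1/7)·0 = 0 each.
The weights sum to 1/21.
So P(the prize voucher in locker 5 | the attendant opened locker 2 and locker 6) = (1/105) / (1/21) = 1/5.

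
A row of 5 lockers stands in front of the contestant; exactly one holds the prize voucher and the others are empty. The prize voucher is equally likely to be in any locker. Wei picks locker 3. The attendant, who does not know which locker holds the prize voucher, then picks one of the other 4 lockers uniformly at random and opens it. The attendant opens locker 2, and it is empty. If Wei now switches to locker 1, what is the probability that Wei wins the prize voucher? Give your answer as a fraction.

Consider each possible location of the prize voucher in turn.
If it is in any of lockers 1, 3, 4, and 5 (prior 1/5 each): the attendant picks locker 2 with probability 1/4 regardless, and it is not the prize; weight (1/5)·(1/4) = 1/20 each.
If it is in locker 2 (prior 1/5): the attendant opened locker 2, so this case is ruled out; weight (1/5)·0 = 0.
The weights sum to 1/5.
So P(the prize voucher in locker 1 | the attendant opened locker 2) = (1/20) / (1/5) = 1/4.

1/4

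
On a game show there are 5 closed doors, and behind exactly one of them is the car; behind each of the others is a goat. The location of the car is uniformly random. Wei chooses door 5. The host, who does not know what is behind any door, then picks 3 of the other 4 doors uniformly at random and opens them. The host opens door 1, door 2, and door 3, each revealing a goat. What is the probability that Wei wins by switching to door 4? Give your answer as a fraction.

1/2

Because the host chose which doors to open without knowing where the car is, the choice is independent of the prize location. Learning that none of the 3 opened doors holds the car simply rules out those 3 locations and leaves the remaining 2 doors still equally likely by symmetry.
So P(the car behind door 4) = 1/2.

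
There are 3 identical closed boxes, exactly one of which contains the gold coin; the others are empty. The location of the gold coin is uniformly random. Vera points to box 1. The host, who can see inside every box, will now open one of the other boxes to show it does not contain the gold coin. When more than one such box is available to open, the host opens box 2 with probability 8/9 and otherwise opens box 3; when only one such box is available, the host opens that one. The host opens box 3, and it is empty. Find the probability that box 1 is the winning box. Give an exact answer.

Apply Bayes' rule, conditioning on where the gold coin actually is.
If it is in box 1 (prior 1/3): box 2 is available but not opened, probability 1/9; weight (1/3)·(1/9) = 1/27.
If it is in box 2 (prior 1/3): only box 3 is available, probability 1; weight (1/3)·1 = 1/3.
If it is in box 3 (prior 1/3): the host opened box 3, so this case is ruled out; weight (1/3)·0 = 0.
The weights sum to 10/27.
So P(the gold coin in box 1 | the host opened box 3) = (1/27) / (10/27) = 1/10.

1/10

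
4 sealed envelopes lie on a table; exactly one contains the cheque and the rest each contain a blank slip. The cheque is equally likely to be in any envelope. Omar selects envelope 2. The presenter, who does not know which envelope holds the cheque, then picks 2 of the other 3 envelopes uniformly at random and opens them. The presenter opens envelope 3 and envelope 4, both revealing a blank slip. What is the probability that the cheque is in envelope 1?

1/2

Because the presenter chose which envelopes to open without knowing where the cheque is, the choice is independent of the prize location. Learning that none of the 2 opened envelopes holds the cheque simply rules out those 2 locations and leaves the remaining 2 envelopes still equally likely by symmetry.
So P(the cheque in envelope 1) = 1/2.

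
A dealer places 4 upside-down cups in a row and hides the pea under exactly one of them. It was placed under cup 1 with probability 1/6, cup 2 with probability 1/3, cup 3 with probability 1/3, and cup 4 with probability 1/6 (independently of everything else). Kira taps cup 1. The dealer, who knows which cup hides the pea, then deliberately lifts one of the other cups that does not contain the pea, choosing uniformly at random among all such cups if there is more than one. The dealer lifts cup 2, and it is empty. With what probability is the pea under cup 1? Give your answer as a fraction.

2/11

Apply Bayes' rule, conditioning on where the pea actually is.
If it is under cup 1 (prior 1/6): the dealer has 3 equally likely choices, so probability 1/3; weight (1/6)·(1/3) = 1/18.
If it is under cup 2 (prior 1/3): the dealer opened cup 2, so this case is ruled out; weight (1/3)·0 = 0.
If it is under cup 3 (prior 1/3): the dealer has 2 equally likely choices, so probability 1/2; weight (1/3)·(1/2) = 1/6.
If it is under cup 4 (prior 1/6): the dealer has 2 equally likely choices, so probability 1/2; weight (1/6)·(1/2) = 1/12.
The weights sum to 11/36.
So P(the pea under cup 1 | the dealer opened cup 2) = (1/18) / (11/36) = 2/11.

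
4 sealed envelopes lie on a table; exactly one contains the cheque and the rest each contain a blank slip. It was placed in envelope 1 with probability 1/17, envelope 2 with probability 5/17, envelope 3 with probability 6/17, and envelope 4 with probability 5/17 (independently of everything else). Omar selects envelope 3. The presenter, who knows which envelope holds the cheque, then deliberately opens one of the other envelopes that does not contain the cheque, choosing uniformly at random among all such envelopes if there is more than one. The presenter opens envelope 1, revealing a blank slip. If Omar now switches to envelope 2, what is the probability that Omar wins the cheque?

Condition on the true location of the cheque.
If it is in envelope 1 (prior 1/17): the presenter opened envelope 1, so this case is ruled out; weight (1/17)·0 = 0.
If it is in either of envelopes 2 and 4 (prior 5/17 each): the presenter has 2 equally likely choices, so probability 1/2; weight (5/17)·(1/2) = 5/34 each.
If it is in envelope 3 (prior 6/17): the presenter has 3 equally likely choices, so probability 1/3; weight (6/17)·(1/3) = 2/17.
The weights sum to 7/17.
So P(the cheque in envelope 2 | the presenter opened envelope 1) = (5/34) / (7/17) = 5/14.

5/14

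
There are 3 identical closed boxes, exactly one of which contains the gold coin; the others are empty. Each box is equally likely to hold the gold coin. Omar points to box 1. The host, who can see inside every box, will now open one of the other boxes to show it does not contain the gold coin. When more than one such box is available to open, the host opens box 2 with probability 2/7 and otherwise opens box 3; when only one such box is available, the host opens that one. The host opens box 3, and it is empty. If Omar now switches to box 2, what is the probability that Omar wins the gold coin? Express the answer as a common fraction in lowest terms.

7/12

Apply Bayes' rule, conditioning on where the gold coin actually is.
If it is in box 1 (prior 1/3): box 2 is available but not opened, probability 5/7; weight (1/3)·(5/7) = 5/21.
If it is in box 2 (prior 1/3): only box 3 is available, probability 1; weight (1/3)·1 = 1/3.
If it is in box 3 (prior 1/3): the host opened box 3, so this case is ruled out; weight (1/3)·0 = 0.
The weights sum to 4/7.
So P(the gold coin in box 2 | the host opened box 3) = (1/3) / (4/7) = 7/12.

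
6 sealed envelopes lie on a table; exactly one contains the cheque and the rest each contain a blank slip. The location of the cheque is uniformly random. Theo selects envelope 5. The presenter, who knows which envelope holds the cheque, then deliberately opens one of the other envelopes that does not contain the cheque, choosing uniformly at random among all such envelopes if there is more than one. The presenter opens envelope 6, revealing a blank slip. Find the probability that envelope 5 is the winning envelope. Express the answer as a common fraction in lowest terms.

1/6

Consider each possible location of the cheque in turn.
If it is in any of envelopes 1, 2, 3, and 4 (prior 1/6 each): the presenter has 4 equally likely choices, so probability 1/4; weight (1/6)·(1/4) = 1/24 each.
If it is in envelope 5 (prior 1/6): the presenter has 5 equally likely choices, so probability 1/5; weight (1/6)·(1/5) = 1/30.
If it is in envelope 6 (prior 1/6): the presenter opened envelope 6, so this case is ruled out; weight (1/6)·0 = 0.
The weights sum to 1/5.
So P(the cheque in envelope 5 | the presenter opened envelope 6) = (1/30) / (1/5) = 1/6.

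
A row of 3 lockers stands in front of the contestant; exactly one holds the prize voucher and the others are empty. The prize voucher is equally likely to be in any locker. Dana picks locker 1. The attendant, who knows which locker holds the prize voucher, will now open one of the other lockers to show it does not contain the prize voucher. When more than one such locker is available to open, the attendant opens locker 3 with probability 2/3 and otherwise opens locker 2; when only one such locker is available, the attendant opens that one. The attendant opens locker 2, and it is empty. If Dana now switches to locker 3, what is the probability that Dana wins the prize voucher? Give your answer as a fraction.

Condition on the true location of the prize voucher.
If it is in locker 1 (prior 1/3): locker 3 is available but not opened, probability 1/3; weight (1/3)·(1/3) = 1/9.
If it is in locker 2 (prior 1/3): the attendant opened locker 2, so this case is ruled out; weight (1/3)·0 = 0.
If it is in locker 3 (prior 1/3): only locker 2 is available, probability 1; weight (1/3)·1 = 1/3.
The weights sum to 4/9.
So P(the prize voucher in locker 3 | the attendant opened locker 2) = (1/3) / (4/9) = 3/4.

3/4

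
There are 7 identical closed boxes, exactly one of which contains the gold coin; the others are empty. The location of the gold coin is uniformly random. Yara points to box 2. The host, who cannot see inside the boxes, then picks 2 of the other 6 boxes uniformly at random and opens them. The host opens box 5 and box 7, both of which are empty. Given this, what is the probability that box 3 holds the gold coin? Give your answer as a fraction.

1/5

Consider each possible location of the gold coin in turn.
If it is in any of boxes 1, 2, 3, 4, and 6 (prior 1/7 each): the host picks exactly this set with probability 1/15 regardless, and none is the prize; weight (1/7)·(1/15) = 1/105 each.
If it is in either of boxes 5 and 7 (prior 1/7 each): that box was opened and seen not to hold the prize — ruled out; weight (1/7)·0 = 0 each.
The weights sum to 1/21.
So P(the gold coin in box 3 | the host opened box 5 and box 7) = (1/105) / (1/21) = 1/5.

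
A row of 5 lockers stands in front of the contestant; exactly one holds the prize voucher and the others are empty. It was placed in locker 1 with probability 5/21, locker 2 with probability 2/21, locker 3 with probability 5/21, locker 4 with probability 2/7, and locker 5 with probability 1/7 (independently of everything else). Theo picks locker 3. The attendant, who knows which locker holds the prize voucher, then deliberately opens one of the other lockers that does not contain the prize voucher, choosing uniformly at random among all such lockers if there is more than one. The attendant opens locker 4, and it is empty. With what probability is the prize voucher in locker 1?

Consider each possible location of the prize voucher in turn.
If it is in locker 1 (prior 5/21): the attendant has 3 equally likely choices, so probability 1/3; weight (5/21)·(1/3) = 5/63.
If it is in locker 2 (prior 2/21): the attendant has 3 equally likely choices, so probability 1/3; weight (2/21)·(1/3) = 2/63.
If it is in locker 3 (prior 5/21): the attendant has 4 equally likely choices, so probability 1/4; weight (5/21)·(1/4) = 5/84.
If it is in locker 4 (prior 2/7): the attendant opened locker 4, so this case is ruled out; weight (2/7)·0 = 0.
If it is in locker 5 (prior 1/7): the attendant has 3 equally likely choices, so probability 1/3; weight (1/7)·(1/3) = 1/21.
The weights sum to 55/252.
So P(the prize voucher in locker 1 | the attendant opened locker 4) = (5/63) / (55/252) = 4/11.

4/11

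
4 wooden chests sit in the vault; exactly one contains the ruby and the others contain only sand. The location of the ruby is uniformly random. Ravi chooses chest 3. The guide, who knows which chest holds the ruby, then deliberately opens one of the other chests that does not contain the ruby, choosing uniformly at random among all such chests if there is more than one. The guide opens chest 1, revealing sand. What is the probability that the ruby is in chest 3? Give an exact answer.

Consider each possible location of the ruby in turn.
If it is in chest 1 (prior 1/4): the guide opened chest 1, so this case is ruled out; weight (1/4)·0 = 0.
If it is in either of chests 2 and 4 (prior 1/4 each): the guide has 2 equally likely choices, so probability 1/2; weight (1/4)·(1/2) = 1/8 each.
If it is in chest 3 (prior 1/4): the guide has 3 equally likely choices, so probability 1/3; weight (1/4)·(1/3) = 1/12.
The weights sum to 1/3.
So P(the ruby in chest 3 | the guide opened chest 1) = (1/12) / (1/3) = 1/4.

1/4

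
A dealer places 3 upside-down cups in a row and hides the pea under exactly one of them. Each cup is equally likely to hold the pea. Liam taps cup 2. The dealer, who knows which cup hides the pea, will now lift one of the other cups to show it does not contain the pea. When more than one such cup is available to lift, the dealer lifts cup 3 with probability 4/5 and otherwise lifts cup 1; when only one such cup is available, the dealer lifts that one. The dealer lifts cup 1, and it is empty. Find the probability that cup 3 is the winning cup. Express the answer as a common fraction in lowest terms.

5/6

Apply Bayes' rule, conditioning on where the pea actually is.
If it is under cup 1 (prior 1/3): the dealer opened cup 1, so this case is ruled out; weight (1/3)·0 = 0.
If it is under cup 2 (prior 1/3): cup 3 is available but not opened, probability 1/5; weight (1/3)·(1/5) = 1/15.
If it is under cup 3 (prior 1/3): only cup 1 is available, probability 1; weight (1/3)·1 = 1/3.
The weights sum to 2/5.
So P(the pea under cup 3 | the dealer opened cup 1) = (1/3) / (2/5) = 5/6.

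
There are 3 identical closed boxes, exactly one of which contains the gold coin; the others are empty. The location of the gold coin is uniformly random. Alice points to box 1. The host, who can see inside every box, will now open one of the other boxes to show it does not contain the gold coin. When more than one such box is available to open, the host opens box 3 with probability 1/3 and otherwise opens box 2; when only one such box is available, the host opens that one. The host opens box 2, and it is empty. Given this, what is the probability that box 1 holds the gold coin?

2/5

Condition on the true location of the gold coin.
If it is in box 1 (prior 1/3): box 3 is available but not opened, probability 2/3; weight (1/3)·(2/3) = 2/9.
If it is in box 2 (prior 1/3): the host opened box 2, so this case is ruled out; weight (1/3)·0 = 0.
If it is in box 3 (prior 1/3): only box 2 is available, probability 1; weight (1/3)·1 = 1/3.
The weights sum to 5/9.
So P(the gold coin in box 1 | the host opened box 2) = (2/9) / (5/9) = 2/5.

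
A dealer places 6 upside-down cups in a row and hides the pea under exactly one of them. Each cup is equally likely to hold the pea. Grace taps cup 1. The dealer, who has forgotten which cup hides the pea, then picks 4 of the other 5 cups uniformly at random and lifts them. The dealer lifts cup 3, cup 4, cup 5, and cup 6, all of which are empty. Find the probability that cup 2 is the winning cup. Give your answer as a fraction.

Because the dealer chose which cups to lift without knowing where the pea is, the choice is independent of the prize location. Learning that none of the 4 opened cups holds the pea simply rules out those 4 locations and leaves the remaining 2 cups still equally likely by symmetry.
So P(the pea under cup 2) = 1/2.

1/2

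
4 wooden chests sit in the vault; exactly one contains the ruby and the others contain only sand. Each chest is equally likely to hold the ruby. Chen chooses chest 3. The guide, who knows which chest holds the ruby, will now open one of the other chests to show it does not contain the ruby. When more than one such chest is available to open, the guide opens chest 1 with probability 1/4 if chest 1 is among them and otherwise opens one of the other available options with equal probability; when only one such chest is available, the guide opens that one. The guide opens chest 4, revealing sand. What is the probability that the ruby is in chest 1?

Condition on the true location of the ruby.
If it is in chest 1 (prior 1/4): chest 1 holds the prize so is unavailable; the guide chooses uniformly among the 2 others, probability 1/2; weight (1/4)·(1/2) = 1/8.
If it is in chest 2 (prior 1/4): chest 1 is available but not opened, probability 3/4; weight (1/4)·(3/4) = 3/16.
If it is in chest 3 (prior 1/4): chest 1 is available but not opened; chest 4 gets probability (1 − 1/4)/2 = 3/8; weight (1/4)·(3/8) = 3/32.
If it is in chest 4 (prior 1/4): the guide opened chest 4, so this case is ruled out; weight (1/4)·0 = 0.
The weights sum to 13/32.
So P(the ruby in chest 1 | the guide opened chest 4) = (1/8) / (13/32) = 4/13.

4/13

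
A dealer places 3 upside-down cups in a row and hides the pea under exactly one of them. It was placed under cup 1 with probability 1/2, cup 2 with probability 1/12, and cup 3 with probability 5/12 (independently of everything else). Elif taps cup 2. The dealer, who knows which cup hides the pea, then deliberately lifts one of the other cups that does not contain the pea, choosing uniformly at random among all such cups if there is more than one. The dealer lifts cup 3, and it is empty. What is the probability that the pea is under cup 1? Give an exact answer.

Apply Bayes' rule, conditioning on where the pea actually is.
If it is under cup 1 (prior 1/2): the dealer has no choice, probability 1; weight (1/2)·1 = 1/2.
If it is under cup 2 (prior 1/12): the dealer has 2 equally likely choices, so probability 1/2; weight (1/12)·(1/2) = 1/24.
If it is under cup 3 (prior 5/12): the dealer opened cup 3, so this case is ruled out; weight (5/12)·0 = 0.
The weights sum to 13/24.
So P(the pea under cup 1 | the dealer opened cup 3) = (1/2) / (13/24) = 12/13.

12/13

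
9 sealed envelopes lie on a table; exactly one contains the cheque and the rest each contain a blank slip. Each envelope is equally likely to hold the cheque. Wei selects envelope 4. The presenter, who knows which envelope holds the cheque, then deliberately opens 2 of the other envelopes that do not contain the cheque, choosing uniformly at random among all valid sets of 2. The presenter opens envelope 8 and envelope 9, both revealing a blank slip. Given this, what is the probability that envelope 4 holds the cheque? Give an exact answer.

1/9

Apply Bayes' rule, conditioning on where the cheque actually is.
If it is in any of envelopes 1, 2, 3, 5, 6, and 7 (prior 1/9 each): the presenter has 21 equally likely choices, so probability 1/21; weight (1/9)·(1/21) = 1/189 each.
If it is in envelope 4 (prior 1/9): the presenter has 28 equally likely choices, so probability 1/28; weight (1/9)·(1/28) = 1/252.
If it is in either of envelopes 8 and 9 (prior 1/9 each): that envelope was opened and seen not to hold the prize — ruled out; weight (1/9)·0 = 0 each.
The weights sum to 1/28.
So P(the cheque in envelope 4 | the presenter opened envelope 8 and envelope 9) = (1/252) / (1/28) = 1/9.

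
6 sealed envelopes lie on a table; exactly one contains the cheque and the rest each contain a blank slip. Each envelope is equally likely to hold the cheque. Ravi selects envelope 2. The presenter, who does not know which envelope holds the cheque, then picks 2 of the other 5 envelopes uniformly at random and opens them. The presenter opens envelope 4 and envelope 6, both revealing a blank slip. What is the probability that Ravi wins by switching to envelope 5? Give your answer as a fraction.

1/4

Because the presenter chose which envelopes to open without knowing where the cheque is, the choice is independent of the prize location. Learning that none of the 2 opened envelopes holds the cheque simply rules out those 2 locations and leaves the remaining 4 envelopes still equally likely by symmetry.
So P(the cheque in envelope 5) = 1/4.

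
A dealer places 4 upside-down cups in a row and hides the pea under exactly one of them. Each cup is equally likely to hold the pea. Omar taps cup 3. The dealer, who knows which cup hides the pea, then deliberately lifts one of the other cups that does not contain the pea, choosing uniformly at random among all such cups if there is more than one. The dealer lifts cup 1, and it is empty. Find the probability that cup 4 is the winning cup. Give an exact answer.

Apply Bayes' rule, conditioning on where the pea actually is.
If it is under cup 1 (prior 1/4): the dealer opened cup 1, so this case is ruled out; weight (1/4)·0 = 0.
If it is under either of cups 2 and 4 (prior 1/4 each): the dealer has 2 equally likely choices, so probability 1/2; weight (1/4)·(1/2) = 1/8 each.
If it is under cup 3 (prior 1/4): the dealer has 3 equally likely choices, so probability 1/3; weight (1/4)·(1/3) = 1/12.
The weights sum to 1/3.
So P(the pea under cup 4 | the dealer opened cup 1) = (1/8) / (1/3) = 3/8.

3/8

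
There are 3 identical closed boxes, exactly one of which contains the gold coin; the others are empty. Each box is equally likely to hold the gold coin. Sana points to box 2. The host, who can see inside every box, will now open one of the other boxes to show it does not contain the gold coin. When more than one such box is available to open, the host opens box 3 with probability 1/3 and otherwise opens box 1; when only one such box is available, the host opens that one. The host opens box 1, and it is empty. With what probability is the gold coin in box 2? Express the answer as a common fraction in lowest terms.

2/5

Condition on the true location of the gold coin.
If it is in box 1 (prior 1/3): the host opened box 1, so this case is ruled out; weight (1/3)·0 = 0.
If it is in box 2 (prior 1/3): box 3 is available but not opened, probability 2/3; weight (1/3)·(2/3) = 2/9.
If it is in box 3 (prior 1/3): only box 1 is available, probability 1; weight (1/3)·1 = 1/3.
The weights sum to 5/9.
So P(the gold coin in box 2 | the host opened box 1) = (2/9) / (5/9) = 2/5.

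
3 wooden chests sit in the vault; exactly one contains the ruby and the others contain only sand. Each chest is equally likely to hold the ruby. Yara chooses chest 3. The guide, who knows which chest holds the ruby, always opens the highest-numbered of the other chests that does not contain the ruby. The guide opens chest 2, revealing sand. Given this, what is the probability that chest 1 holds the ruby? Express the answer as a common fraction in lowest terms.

1/2

Consider each possible location of the ruby in turn.
If it is in either of chests 1 and 3 (prior 1/3 each): chest 2 is the highest-numbered option available, probability 1; weight (1/3)·1 = 1/3 each.
If it is in chest 2 (prior 1/3): the guide opened chest 2, so this case is ruled out; weight (1/3)·0 = 0.
The weights sum to 2/3.
So P(the ruby in chest 1 | the guide opened chest 2) = (1/3) / (2/3) = 1/2.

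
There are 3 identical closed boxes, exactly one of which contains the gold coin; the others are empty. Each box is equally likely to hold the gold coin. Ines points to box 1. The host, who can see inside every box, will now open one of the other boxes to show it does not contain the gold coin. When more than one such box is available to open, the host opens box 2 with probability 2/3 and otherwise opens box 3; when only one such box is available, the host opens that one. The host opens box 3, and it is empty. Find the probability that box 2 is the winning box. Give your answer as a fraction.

3/4

Apply Bayes' rule, conditioning on where the gold coin actually is.
If it is in box 1 (prior 1/3): box 2 is available but not opened, probability 1/3; weight (1/3)·(1/3) = 1/9.
If it is in box 2 (prior 1/3): only box 3 is available, probability 1; weight (1/3)·1 = 1/3.
If it is in box 3 (prior 1/3): the host opened box 3, so this case is ruled out; weight (1/3)·0 = 0.
The weights sum to 4/9.
So P(the gold coin in box 2 | the host opened box 3) = (1/3) / (4/9) = 3/4.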